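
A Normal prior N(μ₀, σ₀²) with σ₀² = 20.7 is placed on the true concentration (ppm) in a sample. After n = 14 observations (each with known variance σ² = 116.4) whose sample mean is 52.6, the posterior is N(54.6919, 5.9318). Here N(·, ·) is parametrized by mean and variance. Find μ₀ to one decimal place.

μ₀ = 59.9

With known observation variance, the Normal–Normal posterior has precision τ_n = τ₀ + n/σ² and mean μ_n = (τ₀μ₀ + (n/σ²)x̄)/τ_n.
Here τ₀ = 1/20.7 = 0.048309 and τ_data = 14/116.4 = 0.120275, so τ_n = 0.168584.
Rearranging for μ₀: μ₀ = (μ_n·τ_n − τ_data·x̄)/τ₀ = (54.6919·0.168584 − 0.120275·52.6) / 0.048309 = 2.893714/0.048309 ≈ 59.9.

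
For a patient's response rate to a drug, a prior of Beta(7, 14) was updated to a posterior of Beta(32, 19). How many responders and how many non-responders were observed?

25 responders and 5 non-responders

Beta is conjugate to the binomial likelihood: posterior = Beta(a+s, b+f).
Match parameters: s=32−7=25, f=19−14=5.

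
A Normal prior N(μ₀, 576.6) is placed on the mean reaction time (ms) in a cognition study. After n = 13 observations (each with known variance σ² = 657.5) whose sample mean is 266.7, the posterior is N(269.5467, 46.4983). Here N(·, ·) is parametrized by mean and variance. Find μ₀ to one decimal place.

The posterior mean is a precision-weighted average: μ_n = (τ₀μ₀ + τ_data·x̄)/(τ₀+τ_data), with τ₀=1/σ₀² and τ_data=n/σ².
Here τ₀ = 1/576.6 = 0.001734 and τ_data = 13/657.5 = 0.019772, so τ_n = 0.021506.
Rearranging for μ₀: μ₀ = (μ_n·τ_n − τ_data·x̄)/τ₀ = (269.5467·0.021506 − 0.019772·266.7) / 0.001734 = 0.523679/0.001734 ≈ 302.0.

μ₀ = 302.0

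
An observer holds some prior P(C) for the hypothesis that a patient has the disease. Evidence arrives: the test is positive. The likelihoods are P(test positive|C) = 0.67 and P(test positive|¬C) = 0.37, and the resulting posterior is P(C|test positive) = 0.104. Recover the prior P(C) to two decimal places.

In odds form, posterior odds = prior odds × likelihood ratio, so prior odds = posterior odds ÷ LR.
Posterior odds = 0.104/(1−0.104) = 0.1161. LR = 0.67/0.37 = 1.8108.
Prior odds = 0.1161/1.8108 = 0.0641, so P(C) = 0.0641/(1+0.0641) ≈ 0.06.

P(C) = 0.06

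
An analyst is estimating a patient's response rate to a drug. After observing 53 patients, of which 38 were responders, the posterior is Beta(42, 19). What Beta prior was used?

Under Beta–binomial conjugacy the posterior parameters are (a+s, b+f).
So a = 42 − 38 = 4 and b = 19 − 15 = 4.

Beta(4, 4)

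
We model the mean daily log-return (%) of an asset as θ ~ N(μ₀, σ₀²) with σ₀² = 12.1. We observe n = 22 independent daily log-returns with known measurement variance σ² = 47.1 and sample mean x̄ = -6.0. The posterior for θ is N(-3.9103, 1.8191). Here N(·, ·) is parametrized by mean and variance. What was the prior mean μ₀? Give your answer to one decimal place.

μ₀ = 7.9

With known observation variance, the Normal–Normal posterior has precision τ_n = τ₀ + n/σ² and mean μ_n = (τ₀μ₀ + (n/σ²)x̄)/τ_n.
Here τ₀ = 1/12.1 = 0.082645 and τ_data = 22/47.1 = 0.467091, so τ_n = 0.549736.
Rearranging for μ₀: μ₀ = (μ_n·τ_n − τ_data·x̄)/τ₀ = (-3.9103·0.549736 − 0.467091·-6.0) / 0.082645 = 0.652913/0.082645 ≈ 7.9.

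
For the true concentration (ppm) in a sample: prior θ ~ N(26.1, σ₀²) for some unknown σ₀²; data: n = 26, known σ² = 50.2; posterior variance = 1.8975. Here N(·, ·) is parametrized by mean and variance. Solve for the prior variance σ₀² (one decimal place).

σ₀² = 110.1

For the Normal–Normal model with known σ², precisions add: τ_n = τ₀ + n/σ².
So 1/σ₀² = 1/1.8975 − 26/50.2 = 0.527009 − 0.517928 = 0.009081.
Hence σ₀² = 1/0.009081 ≈ 110.1.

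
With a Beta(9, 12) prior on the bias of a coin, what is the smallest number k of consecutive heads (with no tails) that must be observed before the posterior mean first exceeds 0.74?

After k heads and 0 tails the posterior is Beta(9+k, 12), with mean (9+k)/(9+12+k).
Set (9+k)/(21+k) > 0.74 and solve: k > (0.74·21 − 9)/(1 − 0.74) = 25.154.
The smallest integer exceeding 25.154 is 26, and checking k=26: (35)/(47) = 0.7447 > 0.74.

k = 26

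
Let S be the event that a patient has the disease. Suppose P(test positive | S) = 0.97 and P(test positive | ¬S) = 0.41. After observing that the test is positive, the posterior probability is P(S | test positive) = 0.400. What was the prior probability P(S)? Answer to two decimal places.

P(S) = 0.22

In odds form, posterior odds = prior odds × likelihood ratio, so prior odds = posterior odds ÷ LR.
Posterior odds = 0.400/(1−0.400) = 0.6667. LR = 0.97/0.41 = 2.3659.
Prior odds = 0.6667/2.3659 = 0.2818, so P(S) = 0.2818/(1+0.2818) ≈ 0.22.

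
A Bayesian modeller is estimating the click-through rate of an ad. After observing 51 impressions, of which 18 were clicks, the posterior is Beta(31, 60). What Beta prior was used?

Beta is conjugate to the binomial likelihood: posterior = Beta(a+s, b+f).
Subtract the data counts: 31−18=13, 60−33=27.

Beta(13, 27)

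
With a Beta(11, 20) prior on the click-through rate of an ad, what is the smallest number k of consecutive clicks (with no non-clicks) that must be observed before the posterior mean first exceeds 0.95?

k = 370

After k clicks and 0 non-clicks the posterior is Beta(11+k, 20), with mean (11+k)/(11+20+k).
Set (11+k)/(31+k) > 0.95 and solve: k > (0.95·31 − 11)/(1 − 0.95) = 369.000.
The smallest integer exceeding 369.000 is 370, and checking k=370: (381)/(401) = 0.9501 > 0.95.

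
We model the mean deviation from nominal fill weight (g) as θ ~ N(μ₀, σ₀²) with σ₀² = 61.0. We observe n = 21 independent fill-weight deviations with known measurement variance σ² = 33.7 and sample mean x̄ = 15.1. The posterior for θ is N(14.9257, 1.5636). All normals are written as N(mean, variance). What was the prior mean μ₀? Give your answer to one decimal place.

With known observation variance, the Normal–Normal posterior has precision τ_n = τ₀ + n/σ² and mean μ_n = (τ₀μ₀ + (n/σ²)x̄)/τ_n.
Here τ₀ = 1/61.0 = 0.016393 and τ_data = 21/33.7 = 0.623145, so τ_n = 0.639538.
Rearranging for μ₀: μ₀ = (μ_n·τ_n − τ_data·x̄)/τ₀ = (14.9257·0.639538 − 0.623145·15.1) / 0.016393 = 0.136063/0.016393 ≈ 8.3.

μ₀ = 8.3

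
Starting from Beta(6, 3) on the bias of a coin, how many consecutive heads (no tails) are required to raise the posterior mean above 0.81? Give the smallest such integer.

After k heads and 0 tails the posterior is Beta(6+k, 3), with mean (6+k)/(6+3+k).
Set (6+k)/(9+k) > 0.81 and solve: k > (0.81·9 − 6)/(1 − 0.81) = 6.789.
The smallest integer exceeding 6.789 is 7.

k = 7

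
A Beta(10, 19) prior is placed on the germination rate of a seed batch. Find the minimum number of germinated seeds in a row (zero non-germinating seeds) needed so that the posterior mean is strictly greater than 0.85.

After k germinated seeds and 0 non-germinating seeds the posterior is Beta(10+k, 19), with mean (10+k)/(10+19+k).
Set (10+k)/(29+k) > 0.85 and solve: k > (0.85·29 − 10)/(1 − 0.85) = 97.667.
The smallest integer exceeding 97.667 is 98.

k = 98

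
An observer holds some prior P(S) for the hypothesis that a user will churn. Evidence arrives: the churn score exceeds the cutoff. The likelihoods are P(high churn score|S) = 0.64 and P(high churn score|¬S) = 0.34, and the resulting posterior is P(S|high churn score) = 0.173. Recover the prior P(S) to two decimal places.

P(S) = 0.10

Bayes' rule in odds form gives O(S|E) = O(S)·[P(E|S)/P(E|¬S)], hence O(S) = O(S|E)/LR.
Posterior odds = 0.173/(1−0.173) = 0.2092. LR = 0.64/0.34 = 1.8824.
Prior odds = 0.2092/1.8824 = 0.1111, so P(S) = 0.1111/(1+0.1111) ≈ 0.10.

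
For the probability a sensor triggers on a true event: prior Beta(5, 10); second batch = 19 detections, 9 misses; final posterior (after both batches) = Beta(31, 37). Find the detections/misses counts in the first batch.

7 detections and 18 misses

Sequential conjugate updates are equivalent to a single update on the pooled data, so total successes = posterior α − prior α and total failures = posterior β − prior β.
Total across both batches: 31−5=26 detections, 37−10=27 misses.
Subtract the second batch: 26−19=7 detections and 27−9=18 misses.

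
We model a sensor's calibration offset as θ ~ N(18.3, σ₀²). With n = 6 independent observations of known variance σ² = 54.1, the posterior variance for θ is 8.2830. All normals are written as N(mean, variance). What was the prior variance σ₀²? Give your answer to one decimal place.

σ₀² = 101.8

For the Normal–Normal model with known σ², precisions add: τ_n = τ₀ + n/σ².
So 1/σ₀² = 1/8.2830 − 6/54.1 = 0.120729 − 0.110906 = 0.009823.
Hence σ₀² = 1/0.009823 ≈ 101.8.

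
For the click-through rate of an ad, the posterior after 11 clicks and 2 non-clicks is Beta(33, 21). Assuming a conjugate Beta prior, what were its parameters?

Under Beta–binomial conjugacy the posterior parameters are (a+s, b+f).
Subtract the data counts: 33−11=22, 21−2=19.

Beta(22, 19)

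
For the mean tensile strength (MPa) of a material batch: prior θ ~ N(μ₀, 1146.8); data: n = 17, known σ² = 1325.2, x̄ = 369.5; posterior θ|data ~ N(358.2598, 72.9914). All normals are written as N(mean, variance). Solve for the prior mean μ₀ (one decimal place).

μ₀ = 192.9

The posterior mean is a precision-weighted average: μ_n = (τ₀μ₀ + τ_data·x̄)/(τ₀+τ_data), with τ₀=1/σ₀² and τ_data=n/σ².
Here τ₀ = 1/1146.8 = 0.000872 and τ_data = 17/1325.2 = 0.012828, so τ_n = 0.013700.
Rearranging for μ₀: μ₀ = (μ_n·τ_n − τ_data·x̄)/τ₀ = (358.2598·0.013700 − 0.012828·369.5) / 0.000872 = 0.168213/0.000872 ≈ 192.9.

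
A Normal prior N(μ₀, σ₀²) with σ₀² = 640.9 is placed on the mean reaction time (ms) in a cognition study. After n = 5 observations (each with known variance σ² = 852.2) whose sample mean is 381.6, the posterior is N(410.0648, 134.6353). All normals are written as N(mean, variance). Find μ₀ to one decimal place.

With known observation variance, the Normal–Normal posterior has precision τ_n = τ₀ + n/σ² and mean μ_n = (τ₀μ₀ + (n/σ²)x̄)/τ_n.
Here τ₀ = 1/640.9 = 0.001560 and τ_data = 5/852.2 = 0.005867, so τ_n = 0.007427.
Rearranging for μ₀: μ₀ = (μ_n·τ_n − τ_data·x̄)/τ₀ = (410.0648·0.007427 − 0.005867·381.6) / 0.001560 = 0.806704/0.001560 ≈ 517.1.

μ₀ = 517.1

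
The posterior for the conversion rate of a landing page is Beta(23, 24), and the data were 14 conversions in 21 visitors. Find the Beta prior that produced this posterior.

A Beta(α, β) prior with s successes and f failures in binomial data gives a Beta(α+s, β+f) posterior.
So α = 23 − 14 = 9 and β = 24 − 7 = 17.

Beta(9, 17)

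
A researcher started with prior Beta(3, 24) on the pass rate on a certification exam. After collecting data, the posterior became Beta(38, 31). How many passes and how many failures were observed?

35 passes and 7 failures

Beta is conjugate to the binomial likelihood: posterior = Beta(a+s, b+f).
Match parameters: s=38−3=35, f=31−24=7.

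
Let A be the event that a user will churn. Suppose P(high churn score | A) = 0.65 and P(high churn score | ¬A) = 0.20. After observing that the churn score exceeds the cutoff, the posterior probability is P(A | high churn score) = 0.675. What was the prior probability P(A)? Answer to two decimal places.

P(A) = 0.39

In odds form, posterior odds = prior odds × likelihood ratio, so prior odds = posterior odds ÷ LR.
Posterior odds = 0.675/(1−0.675) = 2.0769. LR = 0.65/0.20 = 3.2500.
Prior odds = 2.0769/3.2500 = 0.6390, so P(A) = 0.6390/(1+0.6390) ≈ 0.39.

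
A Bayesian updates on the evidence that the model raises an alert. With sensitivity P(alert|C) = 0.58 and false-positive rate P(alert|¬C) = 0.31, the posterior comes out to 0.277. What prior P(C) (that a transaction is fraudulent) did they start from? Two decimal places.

P(C) = 0.17

Bayes' rule in odds form gives O(C|E) = O(C)·[P(E|C)/P(E|¬C)], hence O(C) = O(C|E)/LR.
Posterior odds = 0.277/(1−0.277) = 0.3831. LR = 0.58/0.31 = 1.8710.
Prior odds = 0.3831/1.8710 = 0.2048, so P(C) = 0.2048/(1+0.2048) ≈ 0.17.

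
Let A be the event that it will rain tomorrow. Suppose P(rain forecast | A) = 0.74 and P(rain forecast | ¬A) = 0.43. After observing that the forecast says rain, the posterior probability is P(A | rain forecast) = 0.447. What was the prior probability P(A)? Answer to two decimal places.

P(A) = 0.32

In odds form, posterior odds = prior odds × likelihood ratio, so prior odds = posterior odds ÷ LR.
Posterior odds = 0.447/(1−0.447) = 0.8083. LR = 0.74/0.43 = 1.7209.
Prior odds = 0.8083/1.7209 = 0.4697, so P(A) = 0.4697/(1+0.4697) ≈ 0.32.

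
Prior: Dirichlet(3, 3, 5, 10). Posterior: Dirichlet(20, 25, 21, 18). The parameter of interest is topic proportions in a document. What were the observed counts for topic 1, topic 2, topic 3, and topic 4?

counts (17, 22, 16, 8)

For a Dirichlet(α) prior with multinomial counts c, the posterior is Dirichlet(α + c) componentwise.
Counts are posterior − prior componentwise: 20−3=17, 25−3=22, 21−5=16, 18−10=8.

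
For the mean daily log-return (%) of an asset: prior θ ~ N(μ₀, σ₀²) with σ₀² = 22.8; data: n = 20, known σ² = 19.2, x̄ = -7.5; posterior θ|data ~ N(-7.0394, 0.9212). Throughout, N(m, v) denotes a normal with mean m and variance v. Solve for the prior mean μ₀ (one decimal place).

The posterior mean is a precision-weighted average: μ_n = (τ₀μ₀ + τ_data·x̄)/(τ₀+τ_data), with τ₀=1/σ₀² and τ_data=n/σ².
Here τ₀ = 1/22.8 = 0.043860 and τ_data = 20/19.2 = 1.041667, so τ_n = 1.085527.
Rearranging for μ₀: μ₀ = (μ_n·τ_n − τ_data·x̄)/τ₀ = (-7.0394·1.085527 − 1.041667·-7.5) / 0.043860 = 0.171044/0.043860 ≈ 3.9.

μ₀ = 3.9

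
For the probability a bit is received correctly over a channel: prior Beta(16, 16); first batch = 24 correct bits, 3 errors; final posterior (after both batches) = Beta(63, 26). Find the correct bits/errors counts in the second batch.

Sequential conjugate updates are equivalent to a single update on the pooled data, so total successes = posterior α − prior α and total failures = posterior β − prior β.
Total across both batches: 63−16=47 correct bits, 26−16=10 errors.
Subtract the first batch: 47−24=23 correct bits and 10−3=7 errors.

23 correct bits and 7 errors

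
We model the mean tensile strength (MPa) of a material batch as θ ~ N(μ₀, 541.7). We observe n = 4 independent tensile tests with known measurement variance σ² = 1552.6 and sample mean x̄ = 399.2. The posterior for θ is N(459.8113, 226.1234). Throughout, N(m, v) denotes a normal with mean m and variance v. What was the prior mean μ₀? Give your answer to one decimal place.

With known observation variance, the Normal–Normal posterior has precision τ_n = τ₀ + n/σ² and mean μ_n = (τ₀μ₀ + (n/σ²)x̄)/τ_n.
Here τ₀ = 1/541.7 = 0.001846 and τ_data = 4/1552.6 = 0.002576, so τ_n = 0.004422.
Rearranging for μ₀: μ₀ = (μ_n·τ_n − τ_data·x̄)/τ₀ = (459.8113·0.004422 − 0.002576·399.2) / 0.001846 = 1.004946/0.001846 ≈ 544.4.

μ₀ = 544.4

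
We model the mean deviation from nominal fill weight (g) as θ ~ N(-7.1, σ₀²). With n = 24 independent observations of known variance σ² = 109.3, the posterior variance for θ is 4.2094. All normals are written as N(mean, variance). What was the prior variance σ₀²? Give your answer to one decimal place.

Posterior precision equals prior precision plus data precision: 1/σ_n² = 1/σ₀² + n/σ².
So 1/σ₀² = 1/4.2094 − 24/109.3 = 0.237564 − 0.219579 = 0.017985.
Hence σ₀² = 1/0.017985 ≈ 55.6.

σ₀² = 55.6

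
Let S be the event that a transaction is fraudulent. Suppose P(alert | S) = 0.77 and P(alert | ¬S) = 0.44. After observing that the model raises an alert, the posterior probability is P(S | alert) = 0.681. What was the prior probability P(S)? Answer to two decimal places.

P(S) = 0.55

Bayes' rule in odds form gives O(S|E) = O(S)·[P(E|S)/P(E|¬S)], hence O(S) = O(S|E)/LR.
Posterior odds = 0.681/(1−0.681) = 2.1348. LR = 0.77/0.44 = 1.7500.
Prior odds = 2.1348/1.7500 = 1.2199, so P(S) = 1.2199/(1+1.2199) ≈ 0.55.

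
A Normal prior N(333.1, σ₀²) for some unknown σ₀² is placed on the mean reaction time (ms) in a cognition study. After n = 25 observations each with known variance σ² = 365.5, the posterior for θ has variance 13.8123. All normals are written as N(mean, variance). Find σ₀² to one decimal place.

σ₀² = 250.0

For the Normal–Normal model with known σ², precisions add: τ_n = τ₀ + n/σ².
So 1/σ₀² = 1/13.8123 − 25/365.5 = 0.072399 − 0.068399 = 0.004000.
Hence σ₀² = 1/0.004000 ≈ 250.0.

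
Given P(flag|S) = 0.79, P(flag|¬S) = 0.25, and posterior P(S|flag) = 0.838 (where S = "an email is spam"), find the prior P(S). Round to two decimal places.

P(S) = 0.62

In odds form, posterior odds = prior odds × likelihood ratio, so prior odds = posterior odds ÷ LR.
Posterior odds = 0.838/(1−0.838) = 5.1728. LR = 0.79/0.25 = 3.1600.
Prior odds = 5.1728/3.1600 = 1.6370, so P(S) = 1.6370/(1+1.6370) ≈ 0.62.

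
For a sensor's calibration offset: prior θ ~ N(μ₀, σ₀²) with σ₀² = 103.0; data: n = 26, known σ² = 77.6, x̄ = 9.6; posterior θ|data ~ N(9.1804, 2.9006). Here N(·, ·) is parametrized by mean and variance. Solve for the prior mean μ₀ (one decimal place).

μ₀ = -5.3

With known observation variance, the Normal–Normal posterior has precision τ_n = τ₀ + n/σ² and mean μ_n = (τ₀μ₀ + (n/σ²)x̄)/τ_n.
Here τ₀ = 1/103.0 = 0.009709 and τ_data = 26/77.6 = 0.335052, so τ_n = 0.344761.
Rearranging for μ₀: μ₀ = (μ_n·τ_n − τ_data·x̄)/τ₀ = (9.1804·0.344761 − 0.335052·9.6) / 0.009709 = -0.051455/0.009709 ≈ -5.3.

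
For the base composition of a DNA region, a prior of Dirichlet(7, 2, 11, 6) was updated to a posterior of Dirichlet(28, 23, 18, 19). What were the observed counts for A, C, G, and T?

counts (21, 21, 7, 13)

For a Dirichlet(α) prior with multinomial counts c, the posterior is Dirichlet(α + c) componentwise.
Counts are posterior − prior componentwise: 28−7=21, 23−2=21, 18−11=7, 19−6=13.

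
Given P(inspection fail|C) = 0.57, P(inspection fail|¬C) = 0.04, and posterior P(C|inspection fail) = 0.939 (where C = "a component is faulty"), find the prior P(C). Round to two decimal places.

P(C) = 0.52

In odds form, posterior odds = prior odds × likelihood ratio, so prior odds = posterior odds ÷ LR.
Posterior odds = 0.939/(1−0.939) = 15.3934. LR = 0.57/0.04 = 14.2500.
Prior odds = 15.3934/14.2500 = 1.0802, so P(C) = 1.0802/(1+1.0802) ≈ 0.52.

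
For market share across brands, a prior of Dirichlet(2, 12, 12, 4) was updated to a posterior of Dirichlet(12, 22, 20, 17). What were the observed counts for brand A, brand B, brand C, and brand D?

For a Dirichlet(α) prior with multinomial counts c, the posterior is Dirichlet(α + c) componentwise.
Counts are posterior − prior componentwise: 12−2=10, 22−12=10, 20−12=8, 17−4=13.

counts (10, 10, 8, 13)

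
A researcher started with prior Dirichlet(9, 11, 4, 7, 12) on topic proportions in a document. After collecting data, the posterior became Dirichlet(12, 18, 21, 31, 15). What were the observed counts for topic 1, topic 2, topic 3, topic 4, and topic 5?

For a Dirichlet(α) prior with multinomial counts c, the posterior is Dirichlet(α + c) componentwise.
Counts are posterior − prior componentwise: 12−9=3, 18−11=7, 21−4=17, 31−7=24, 15−12=3.

counts (3, 7, 17, 24, 3)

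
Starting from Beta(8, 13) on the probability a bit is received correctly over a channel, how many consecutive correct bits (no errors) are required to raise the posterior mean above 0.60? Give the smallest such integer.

After k correct bits and 0 errors the posterior is Beta(8+k, 13), with mean (8+k)/(8+13+k).
Set (8+k)/(21+k) > 0.60 and solve: k > (0.60·21 − 8)/(1 − 0.60) = 11.500.
The smallest integer exceeding 11.500 is 12, and checking k=12: (20)/(33) = 0.6061 > 0.60.

k = 12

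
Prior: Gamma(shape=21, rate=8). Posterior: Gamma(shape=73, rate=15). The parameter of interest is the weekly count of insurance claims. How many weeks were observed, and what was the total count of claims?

A Gamma(α, β) prior (rate parametrization) on a Poisson rate with n observations summing to S gives posterior Gamma(α+S, β+n).
Matching: Σxᵢ = 73 − 21 = 52 and n = 15 − 8 = 7.

n = 7 weeks with total 52 claims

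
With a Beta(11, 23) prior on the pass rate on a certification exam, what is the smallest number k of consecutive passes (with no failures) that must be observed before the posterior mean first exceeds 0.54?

k = 17

After k passes and 0 failures the posterior is Beta(11+k, 23), with mean (11+k)/(11+23+k).
Set (11+k)/(34+k) > 0.54 and solve: k > (0.54·34 − 11)/(1 − 0.54) = 16.000.
The smallest integer exceeding 16.000 is 17.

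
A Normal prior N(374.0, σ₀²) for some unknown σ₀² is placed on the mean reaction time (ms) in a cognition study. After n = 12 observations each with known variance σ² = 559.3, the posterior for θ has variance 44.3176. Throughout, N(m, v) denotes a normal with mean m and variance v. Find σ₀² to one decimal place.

Posterior precision equals prior precision plus data precision: 1/σ_n² = 1/σ₀² + n/σ².
So 1/σ₀² = 1/44.3176 − 12/559.3 = 0.022564 − 0.021455 = 0.001109.
Hence σ₀² = 1/0.001109 ≈ 901.7.

σ₀² = 901.7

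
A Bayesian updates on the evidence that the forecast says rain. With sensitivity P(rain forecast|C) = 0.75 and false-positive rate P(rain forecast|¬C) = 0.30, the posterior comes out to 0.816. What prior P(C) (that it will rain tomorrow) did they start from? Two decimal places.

In odds form, posterior odds = prior odds × likelihood ratio, so prior odds = posterior odds ÷ LR.
Posterior odds = 0.816/(1−0.816) = 4.4348. LR = 0.75/0.30 = 2.5000.
Prior odds = 4.4348/2.5000 = 1.7739, so P(C) = 1.7739/(1+1.7739) ≈ 0.64.

P(C) = 0.64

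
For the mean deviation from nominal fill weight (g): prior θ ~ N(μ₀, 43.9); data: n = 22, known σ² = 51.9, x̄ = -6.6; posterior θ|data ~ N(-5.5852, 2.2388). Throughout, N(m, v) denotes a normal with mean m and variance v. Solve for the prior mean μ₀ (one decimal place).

The posterior mean is a precision-weighted average: μ_n = (τ₀μ₀ + τ_data·x̄)/(τ₀+τ_data), with τ₀=1/σ₀² and τ_data=n/σ².
Here τ₀ = 1/43.9 = 0.022779 and τ_data = 22/51.9 = 0.423892, so τ_n = 0.446671.
Rearranging for μ₀: μ₀ = (μ_n·τ_n − τ_data·x̄)/τ₀ = (-5.5852·0.446671 − 0.423892·-6.6) / 0.022779 = 0.302940/0.022779 ≈ 13.3.

μ₀ = 13.3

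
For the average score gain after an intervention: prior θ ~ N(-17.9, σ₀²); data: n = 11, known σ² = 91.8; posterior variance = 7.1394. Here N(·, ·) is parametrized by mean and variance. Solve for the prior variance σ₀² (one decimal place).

For the Normal–Normal model with known σ², precisions add: τ_n = τ₀ + n/σ².
So 1/σ₀² = 1/7.1394 − 11/91.8 = 0.140068 − 0.119826 = 0.020242.
Hence σ₀² = 1/0.020242 ≈ 49.4.

σ₀² = 49.4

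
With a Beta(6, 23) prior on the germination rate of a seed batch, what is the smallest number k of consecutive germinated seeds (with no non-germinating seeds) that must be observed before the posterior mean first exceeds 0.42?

After k germinated seeds and 0 non-germinating seeds the posterior is Beta(6+k, 23), with mean (6+k)/(6+23+k).
Set (6+k)/(29+k) > 0.42 and solve: k > (0.42·29 − 6)/(1 − 0.42) = 10.655.
The smallest integer exceeding 10.655 is 11, and checking k=11: (17)/(40) = 0.4250 > 0.42.

k = 11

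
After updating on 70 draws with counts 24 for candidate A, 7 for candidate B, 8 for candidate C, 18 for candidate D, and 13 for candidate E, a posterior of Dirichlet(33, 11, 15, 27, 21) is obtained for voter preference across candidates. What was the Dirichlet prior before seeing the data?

For a Dirichlet(α) prior with multinomial counts c, the posterior is Dirichlet(α + c) componentwise.
Subtract each count from the matching posterior parameter: 33−24=9, 11−7=4, 15−8=7, 27−18=9, 21−13=8.

Dirichlet(9, 4, 7, 9, 8)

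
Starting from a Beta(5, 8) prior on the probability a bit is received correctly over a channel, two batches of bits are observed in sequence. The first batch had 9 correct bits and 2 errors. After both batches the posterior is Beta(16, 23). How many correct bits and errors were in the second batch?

2 correct bits and 13 errors

Because Beta–binomial updating is additive in the counts, the combined data contributed (α_post−α_prior, β_post−β_prior) successes and failures.
Total across both batches: 16−5=11 correct bits, 23−8=15 errors.
Subtract the first batch: 11−9=2 correct bits and 15−2=13 errors.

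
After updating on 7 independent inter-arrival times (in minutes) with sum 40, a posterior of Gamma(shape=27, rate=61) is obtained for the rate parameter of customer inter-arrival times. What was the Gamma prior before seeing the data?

Gamma(shape=20, rate=21)

Gamma–exponential conjugacy: posterior shape = α + n, posterior rate = β + Σtᵢ.
So α = 27 − 7 = 20 and β = 61 − 40 = 21.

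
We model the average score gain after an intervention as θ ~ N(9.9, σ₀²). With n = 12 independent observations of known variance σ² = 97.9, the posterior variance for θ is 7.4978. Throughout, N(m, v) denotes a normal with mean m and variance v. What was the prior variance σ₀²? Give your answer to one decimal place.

σ₀² = 92.6

Posterior precision equals prior precision plus data precision: 1/σ_n² = 1/σ₀² + n/σ².
So 1/σ₀² = 1/7.4978 − 12/97.9 = 0.133372 − 0.122574 = 0.010798.
Hence σ₀² = 1/0.010798 ≈ 92.6.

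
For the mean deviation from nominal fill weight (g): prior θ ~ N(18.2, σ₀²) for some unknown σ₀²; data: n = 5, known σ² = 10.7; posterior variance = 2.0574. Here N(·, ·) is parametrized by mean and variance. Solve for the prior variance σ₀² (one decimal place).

σ₀² = 53.3

Posterior precision equals prior precision plus data precision: 1/σ_n² = 1/σ₀² + n/σ².
So 1/σ₀² = 1/2.0574 − 5/10.7 = 0.486050 − 0.467290 = 0.018760.
Hence σ₀² = 1/0.018760 ≈ 53.3.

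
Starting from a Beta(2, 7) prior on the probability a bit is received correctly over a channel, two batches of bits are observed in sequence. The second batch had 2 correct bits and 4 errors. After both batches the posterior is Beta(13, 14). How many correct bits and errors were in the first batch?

Sequential conjugate updates are equivalent to a single update on the pooled data, so total successes = posterior α − prior α and total failures = posterior β − prior β.
Total across both batches: 13−2=11 correct bits, 14−7=7 errors.
Subtract the second batch: 11−2=9 correct bits and 7−4=3 errors.

9 correct bits and 3 errors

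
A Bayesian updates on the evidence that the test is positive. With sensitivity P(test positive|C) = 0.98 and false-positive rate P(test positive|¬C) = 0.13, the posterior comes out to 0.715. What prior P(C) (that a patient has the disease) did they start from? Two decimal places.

P(C) = 0.25

In odds form, posterior odds = prior odds × likelihood ratio, so prior odds = posterior odds ÷ LR.
Posterior odds = 0.715/(1−0.715) = 2.5088. LR = 0.98/0.13 = 7.5385.
Prior odds = 2.5088/7.5385 = 0.3328, so P(C) = 0.3328/(1+0.3328) ≈ 0.25.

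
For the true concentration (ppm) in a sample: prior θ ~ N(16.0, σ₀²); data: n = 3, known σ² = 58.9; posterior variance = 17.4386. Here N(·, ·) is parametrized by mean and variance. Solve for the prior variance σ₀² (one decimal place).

σ₀² = 156.0

For the Normal–Normal model with known σ², precisions add: τ_n = τ₀ + n/σ².
So 1/σ₀² = 1/17.4386 − 3/58.9 = 0.057344 − 0.050934 = 0.006410.
Hence σ₀² = 1/0.006410 ≈ 156.0.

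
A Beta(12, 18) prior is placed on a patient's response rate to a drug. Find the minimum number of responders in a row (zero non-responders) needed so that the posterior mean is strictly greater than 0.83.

k = 76

After k responders and 0 non-responders the posterior is Beta(12+k, 18), with mean (12+k)/(12+18+k).
Set (12+k)/(30+k) > 0.83 and solve: k > (0.83·30 − 12)/(1 − 0.83) = 75.882.
The smallest integer exceeding 75.882 is 76.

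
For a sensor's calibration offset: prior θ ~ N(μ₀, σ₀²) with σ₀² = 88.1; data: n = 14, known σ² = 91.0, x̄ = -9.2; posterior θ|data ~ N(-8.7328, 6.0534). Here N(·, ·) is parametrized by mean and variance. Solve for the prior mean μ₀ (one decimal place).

μ₀ = -2.4

With known observation variance, the Normal–Normal posterior has precision τ_n = τ₀ + n/σ² and mean μ_n = (τ₀μ₀ + (n/σ²)x̄)/τ_n.
Here τ₀ = 1/88.1 = 0.011351 and τ_data = 14/91.0 = 0.153846, so τ_n = 0.165197.
Rearranging for μ₀: μ₀ = (μ_n·τ_n − τ_data·x̄)/τ₀ = (-8.7328·0.165197 − 0.153846·-9.2) / 0.011351 = -0.027249/0.011351 ≈ -2.4.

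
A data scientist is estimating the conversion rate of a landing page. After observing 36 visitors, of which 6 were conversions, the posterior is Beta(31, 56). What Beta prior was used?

Beta is conjugate to the binomial likelihood: posterior = Beta(α+s, β+f).
Subtract the data counts: 31−6=25, 56−30=26.

Beta(25, 26)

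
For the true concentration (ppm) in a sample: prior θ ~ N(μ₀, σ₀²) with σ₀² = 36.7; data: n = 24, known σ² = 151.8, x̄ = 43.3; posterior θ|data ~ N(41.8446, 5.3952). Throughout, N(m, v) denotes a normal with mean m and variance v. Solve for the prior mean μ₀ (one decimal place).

μ₀ = 33.4

With known observation variance, the Normal–Normal posterior has precision τ_n = τ₀ + n/σ² and mean μ_n = (τ₀μ₀ + (n/σ²)x̄)/τ_n.
Here τ₀ = 1/36.7 = 0.027248 and τ_data = 24/151.8 = 0.158103, so τ_n = 0.185351.
Rearranging for μ₀: μ₀ = (μ_n·τ_n − τ_data·x̄)/τ₀ = (41.8446·0.185351 − 0.158103·43.3) / 0.027248 = 0.910079/0.027248 ≈ 33.4.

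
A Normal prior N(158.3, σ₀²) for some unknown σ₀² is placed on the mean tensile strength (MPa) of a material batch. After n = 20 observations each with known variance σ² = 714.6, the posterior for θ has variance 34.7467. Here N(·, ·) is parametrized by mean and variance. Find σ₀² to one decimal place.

σ₀² = 1262.6

For the Normal–Normal model with known σ², precisions add: τ_n = τ₀ + n/σ².
So 1/σ₀² = 1/34.7467 − 20/714.6 = 0.028780 − 0.027988 = 0.000792.
Hence σ₀² = 1/0.000792 ≈ 1262.6.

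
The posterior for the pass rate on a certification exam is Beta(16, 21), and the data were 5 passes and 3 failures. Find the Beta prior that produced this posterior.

Beta(11, 18)

Under Beta–binomial conjugacy the posterior parameters are (a+s, b+f).
So a = 16 − 5 = 11 and b = 21 − 3 = 18.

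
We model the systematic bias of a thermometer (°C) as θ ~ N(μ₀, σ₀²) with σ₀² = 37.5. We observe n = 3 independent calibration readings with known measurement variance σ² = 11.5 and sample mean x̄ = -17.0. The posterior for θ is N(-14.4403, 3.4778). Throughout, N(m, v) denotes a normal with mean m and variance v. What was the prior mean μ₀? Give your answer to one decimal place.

The posterior mean is a precision-weighted average: μ_n = (τ₀μ₀ + τ_data·x̄)/(τ₀+τ_data), with τ₀=1/σ₀² and τ_data=n/σ².
Here τ₀ = 1/37.5 = 0.026667 and τ_data = 3/11.5 = 0.260870, so τ_n = 0.287537.
Rearranging for μ₀: μ₀ = (μ_n·τ_n − τ_data·x̄)/τ₀ = (-14.4403·0.287537 − 0.260870·-17.0) / 0.026667 = 0.282669/0.026667 ≈ 10.6.

μ₀ = 10.6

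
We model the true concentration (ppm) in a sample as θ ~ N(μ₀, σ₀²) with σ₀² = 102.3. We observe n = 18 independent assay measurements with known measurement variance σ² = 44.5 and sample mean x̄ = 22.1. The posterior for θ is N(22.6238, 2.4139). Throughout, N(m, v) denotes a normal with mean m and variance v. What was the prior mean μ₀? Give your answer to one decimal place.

μ₀ = 44.3

The posterior mean is a precision-weighted average: μ_n = (τ₀μ₀ + τ_data·x̄)/(τ₀+τ_data), with τ₀=1/σ₀² and τ_data=n/σ².
Here τ₀ = 1/102.3 = 0.009775 and τ_data = 18/44.5 = 0.404494, so τ_n = 0.414269.
Rearranging for μ₀: μ₀ = (μ_n·τ_n − τ_data·x̄)/τ₀ = (22.6238·0.414269 − 0.404494·22.1) / 0.009775 = 0.433022/0.009775 ≈ 44.3.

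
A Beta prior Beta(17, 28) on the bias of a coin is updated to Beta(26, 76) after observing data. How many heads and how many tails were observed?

Under Beta–binomial conjugacy the posterior parameters are (α+s, β+f).
So s = 26 − 17 = 9 and f = 76 − 28 = 48.

9 heads and 48 tails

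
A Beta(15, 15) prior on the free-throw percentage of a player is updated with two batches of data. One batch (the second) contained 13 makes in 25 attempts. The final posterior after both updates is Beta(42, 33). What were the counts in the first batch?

14 makes and 6 misses

Sequential conjugate updates are equivalent to a single update on the pooled data, so total successes = posterior α − prior α and total failures = posterior β − prior β.
Total across both batches: 42−15=27 makes, 33−15=18 misses.
Subtract the second batch: 27−13=14 makes and 18−12=6 misses.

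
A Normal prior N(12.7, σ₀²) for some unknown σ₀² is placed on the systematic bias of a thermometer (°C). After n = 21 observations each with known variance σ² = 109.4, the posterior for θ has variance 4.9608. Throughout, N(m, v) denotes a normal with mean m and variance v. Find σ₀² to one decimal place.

For the Normal–Normal model with known σ², precisions add: τ_n = τ₀ + n/σ².
So 1/σ₀² = 1/4.9608 − 21/109.4 = 0.201580 − 0.191956 = 0.009624.
Hence σ₀² = 1/0.009624 ≈ 103.9.

σ₀² = 103.9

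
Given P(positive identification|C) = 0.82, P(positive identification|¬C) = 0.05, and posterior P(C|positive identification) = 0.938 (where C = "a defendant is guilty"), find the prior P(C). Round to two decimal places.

In odds form, posterior odds = prior odds × likelihood ratio, so prior odds = posterior odds ÷ LR.
Posterior odds = 0.938/(1−0.938) = 15.1290. LR = 0.82/0.05 = 16.4000.
Prior odds = 15.1290/16.4000 = 0.9225, so P(C) = 0.9225/(1+0.9225) ≈ 0.48.

P(C) = 0.48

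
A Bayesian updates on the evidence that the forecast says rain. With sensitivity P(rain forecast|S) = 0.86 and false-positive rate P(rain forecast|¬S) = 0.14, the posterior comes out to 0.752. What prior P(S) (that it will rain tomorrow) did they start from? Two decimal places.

P(S) = 0.33

In odds form, posterior odds = prior odds × likelihood ratio, so prior odds = posterior odds ÷ LR.
Posterior odds = 0.752/(1−0.752) = 3.0323. LR = 0.86/0.14 = 6.1429.
Prior odds = 3.0323/6.1429 = 0.4936, so P(S) = 0.4936/(1+0.4936) ≈ 0.33.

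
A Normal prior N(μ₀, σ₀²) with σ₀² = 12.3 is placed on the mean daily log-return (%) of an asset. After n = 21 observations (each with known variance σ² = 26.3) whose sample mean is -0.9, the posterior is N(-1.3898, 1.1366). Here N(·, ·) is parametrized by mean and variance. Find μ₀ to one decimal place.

The posterior mean is a precision-weighted average: μ_n = (τ₀μ₀ + τ_data·x̄)/(τ₀+τ_data), with τ₀=1/σ₀² and τ_data=n/σ².
Here τ₀ = 1/12.3 = 0.081301 and τ_data = 21/26.3 = 0.798479, so τ_n = 0.879780.
Rearranging for μ₀: μ₀ = (μ_n·τ_n − τ_data·x̄)/τ₀ = (-1.3898·0.879780 − 0.798479·-0.9) / 0.081301 = -0.504087/0.081301 ≈ -6.2.

μ₀ = -6.2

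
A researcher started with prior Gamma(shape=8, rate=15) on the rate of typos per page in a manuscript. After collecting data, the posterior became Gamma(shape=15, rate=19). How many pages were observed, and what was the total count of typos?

Gamma–Poisson conjugacy: posterior shape = α + Σxᵢ, posterior rate = β + n.
Matching: Σxᵢ = 15 − 8 = 7 and n = 19 − 15 = 4.

n = 4 pages with total 7 typos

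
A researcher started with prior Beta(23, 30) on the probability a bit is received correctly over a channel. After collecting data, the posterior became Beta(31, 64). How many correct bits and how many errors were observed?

Beta is conjugate to the binomial likelihood: posterior = Beta(α+s, β+f).
So s = 31 − 23 = 8 and f = 64 − 30 = 34.

8 correct bits and 34 errors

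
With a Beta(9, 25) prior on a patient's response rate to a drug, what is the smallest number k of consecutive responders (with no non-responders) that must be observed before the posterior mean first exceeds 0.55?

After k responders and 0 non-responders the posterior is Beta(9+k, 25), with mean (9+k)/(9+25+k).
Set (9+k)/(34+k) > 0.55 and solve: k > (0.55·34 − 9)/(1 − 0.55) = 21.556.
The smallest integer exceeding 21.556 is 22, and checking k=22: (31)/(56) = 0.5536 > 0.55.

k = 22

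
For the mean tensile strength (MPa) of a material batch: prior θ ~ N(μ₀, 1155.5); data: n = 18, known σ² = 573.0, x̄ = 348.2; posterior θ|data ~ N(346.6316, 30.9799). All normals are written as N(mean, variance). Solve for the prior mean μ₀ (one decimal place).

μ₀ = 289.7

The posterior mean is a precision-weighted average: μ_n = (τ₀μ₀ + τ_data·x̄)/(τ₀+τ_data), with τ₀=1/σ₀² and τ_data=n/σ².
Here τ₀ = 1/1155.5 = 0.000865 and τ_data = 18/573.0 = 0.031414, so τ_n = 0.032279.
Rearranging for μ₀: μ₀ = (μ_n·τ_n − τ_data·x̄)/τ₀ = (346.6316·0.032279 − 0.031414·348.2) / 0.000865 = 0.250567/0.000865 ≈ 289.7.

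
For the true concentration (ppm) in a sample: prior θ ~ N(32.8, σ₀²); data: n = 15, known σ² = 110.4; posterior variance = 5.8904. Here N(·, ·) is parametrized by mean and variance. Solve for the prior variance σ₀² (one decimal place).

σ₀² = 29.5

Posterior precision equals prior precision plus data precision: 1/σ_n² = 1/σ₀² + n/σ².
So 1/σ₀² = 1/5.8904 − 15/110.4 = 0.169768 − 0.135870 = 0.033898.
Hence σ₀² = 1/0.033898 ≈ 29.5.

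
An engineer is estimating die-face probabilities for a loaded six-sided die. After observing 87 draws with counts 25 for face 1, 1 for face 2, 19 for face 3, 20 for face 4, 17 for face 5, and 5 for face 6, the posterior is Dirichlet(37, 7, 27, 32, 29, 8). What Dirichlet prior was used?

For a Dirichlet(α) prior with multinomial counts c, the posterior is Dirichlet(α + c) componentwise.
Subtract each count from the matching posterior parameter: 37−25=12, 7−1=6, 27−19=8, 32−20=12, 29−17=12, 8−5=3.

Dirichlet(12, 6, 8, 12, 12, 3)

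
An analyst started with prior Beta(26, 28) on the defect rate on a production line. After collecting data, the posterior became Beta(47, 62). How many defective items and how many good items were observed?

21 defective items and 34 good items

Under Beta–binomial conjugacy the posterior parameters are (α+s, β+f).
So s = 47 − 26 = 21 and f = 62 − 28 = 34.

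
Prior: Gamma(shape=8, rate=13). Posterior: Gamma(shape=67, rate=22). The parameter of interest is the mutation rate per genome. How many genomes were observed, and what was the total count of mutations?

A Gamma(α, β) prior (rate parametrization) on a Poisson rate with n observations summing to S gives posterior Gamma(α+S, β+n).
Matching: Σxᵢ = 67 − 8 = 59 and n = 22 − 13 = 9.

n = 9 genomes with total 59 mutations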